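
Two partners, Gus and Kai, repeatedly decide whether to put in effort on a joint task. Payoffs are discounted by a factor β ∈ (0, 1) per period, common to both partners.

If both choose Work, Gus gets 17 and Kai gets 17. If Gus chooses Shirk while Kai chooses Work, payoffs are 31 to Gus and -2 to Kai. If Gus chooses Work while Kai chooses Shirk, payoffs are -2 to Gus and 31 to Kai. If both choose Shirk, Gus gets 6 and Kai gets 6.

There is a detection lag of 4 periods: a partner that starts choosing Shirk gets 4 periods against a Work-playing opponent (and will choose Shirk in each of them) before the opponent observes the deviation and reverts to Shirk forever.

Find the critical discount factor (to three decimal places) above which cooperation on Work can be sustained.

The best deviation is to choose Shirk for all 4 undetected periods, earning 31 each, then 6 forever once detected.
Deviation value: 31(1−β^4)/(1−β) + 6β^4/(1−β); cooperation value: 17/(1−β).
IC: 17 ≥ 31(1−β^4) + 6β^4 = 31 − 25β^4.
So β^4 ≥ 14/25, giving β ≥ (14/25)^(1/4) ≈ 0.865.

0.865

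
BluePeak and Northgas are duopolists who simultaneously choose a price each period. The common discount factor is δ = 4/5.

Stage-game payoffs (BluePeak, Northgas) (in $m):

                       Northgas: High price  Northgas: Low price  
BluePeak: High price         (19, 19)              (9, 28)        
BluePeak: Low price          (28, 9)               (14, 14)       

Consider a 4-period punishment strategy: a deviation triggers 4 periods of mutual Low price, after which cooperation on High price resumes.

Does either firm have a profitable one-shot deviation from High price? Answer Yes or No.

A one-shot deviation gives 28 now, then 14 for 4 periods, then back to 19.
Gain from deviating: (28−19) today; loss: (19−14) in each of the next 4 periods.
No-deviation condition: (19−14)(δ+…+δ^4) ≥ 28−19, i.e. δ+…+δ^4 ≥ 9/5.
At δ = 4/5: δ+…+δ^4 = 2.3616 ≥ 1.8000.
So cooperation is sustainable.

No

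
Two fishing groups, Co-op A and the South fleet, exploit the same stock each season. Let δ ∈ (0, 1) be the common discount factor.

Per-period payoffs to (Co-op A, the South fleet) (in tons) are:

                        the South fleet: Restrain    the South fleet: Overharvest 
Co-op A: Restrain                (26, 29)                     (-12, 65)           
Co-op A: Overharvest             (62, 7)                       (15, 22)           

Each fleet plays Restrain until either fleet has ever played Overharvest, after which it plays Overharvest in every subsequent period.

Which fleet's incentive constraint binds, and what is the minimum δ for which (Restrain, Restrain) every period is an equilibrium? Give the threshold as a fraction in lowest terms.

the South fleet; δ ≥ 36/43

Co-op A: cooperation gives 26 each period; deviation gives 62 once then 15 forever.
  26/(1−δ) ≥ 62 + 15δ/(1−δ) ⇒ δ ≥ 36/47.
the South fleet: cooperation gives 29 each period; deviation gives 65 once then 22 forever.
  δ ≥ 36/43.
Both must hold, so the binding constraint is the South fleet's: δ ≥ 36/43.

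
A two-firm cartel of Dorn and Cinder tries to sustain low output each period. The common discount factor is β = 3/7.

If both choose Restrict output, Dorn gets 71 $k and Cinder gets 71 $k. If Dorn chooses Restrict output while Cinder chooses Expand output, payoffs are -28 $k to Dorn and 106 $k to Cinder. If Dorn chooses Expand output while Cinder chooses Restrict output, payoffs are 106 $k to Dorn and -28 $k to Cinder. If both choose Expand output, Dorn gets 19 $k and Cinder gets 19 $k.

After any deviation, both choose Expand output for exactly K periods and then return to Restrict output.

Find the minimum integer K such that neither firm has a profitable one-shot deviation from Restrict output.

IC: β(1−β^K)/(1−β) ≥ (106−71)/(71−19) = 35/52.
With β = 3/7: need 1 − β^K ≥ 35/52·(1−3/7)/(3/7), i.e. β^K ≤ 0.1026.
Since (3/7)^2 = 0.1837 and (3/7)^3 = 0.0787, the smallest such K is 3.

3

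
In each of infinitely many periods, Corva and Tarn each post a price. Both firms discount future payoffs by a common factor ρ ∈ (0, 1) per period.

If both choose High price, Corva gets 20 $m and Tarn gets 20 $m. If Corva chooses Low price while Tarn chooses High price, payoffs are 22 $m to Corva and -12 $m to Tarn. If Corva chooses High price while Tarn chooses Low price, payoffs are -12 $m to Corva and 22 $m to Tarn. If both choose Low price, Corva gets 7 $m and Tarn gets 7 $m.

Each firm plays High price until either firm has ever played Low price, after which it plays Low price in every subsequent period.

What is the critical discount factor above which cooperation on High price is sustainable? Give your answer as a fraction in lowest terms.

20/(1−ρ) ≥ 22 + 7ρ/(1−ρ)
20 ≥ 22 − 15ρ
ρ ≥ 2/15.

2/15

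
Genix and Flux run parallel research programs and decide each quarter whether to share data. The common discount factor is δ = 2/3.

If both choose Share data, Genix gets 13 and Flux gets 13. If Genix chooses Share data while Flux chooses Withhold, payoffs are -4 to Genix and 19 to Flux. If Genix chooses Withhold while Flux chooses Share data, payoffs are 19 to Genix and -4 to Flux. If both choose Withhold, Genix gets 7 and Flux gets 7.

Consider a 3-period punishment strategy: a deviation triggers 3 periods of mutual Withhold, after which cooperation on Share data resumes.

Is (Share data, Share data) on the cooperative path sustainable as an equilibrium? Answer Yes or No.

Yes

Comparing payoff streams over the 4 periods until play realigns: cooperate → 13(1+δ+…+δ^3); deviate → 19 + 7(δ+…+δ^3).
Cooperation is sustained iff (13−7)(δ+…+δ^3) ≥ 19−13.
δ+…+δ^3 = 2/3·(1−(2/3)^3)/(1−2/3) = 1.4074, and (19−13)/(13−7) = 1.0000.
1.4074 ≥ 1.0000, so cooperation is sustainable.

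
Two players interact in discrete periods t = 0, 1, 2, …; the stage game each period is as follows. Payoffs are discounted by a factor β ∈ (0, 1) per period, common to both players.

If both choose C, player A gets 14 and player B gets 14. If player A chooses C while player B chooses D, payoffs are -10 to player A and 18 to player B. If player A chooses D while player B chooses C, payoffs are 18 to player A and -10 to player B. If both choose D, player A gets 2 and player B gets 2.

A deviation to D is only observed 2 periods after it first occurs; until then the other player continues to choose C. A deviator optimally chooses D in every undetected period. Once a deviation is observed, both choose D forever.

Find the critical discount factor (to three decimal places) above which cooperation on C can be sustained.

0.500

Deviating for the 2 undetected periods gains 18−14 = 4 per period over cooperation, then loses 14−2 = 12 per period forever once punishment starts.
Gain: 4(1 + β + … + β^1); loss: 12·β^2/(1−β).
No profitable deviation ⇔ 4(1−β^2) ≤ 12·β^2, i.e. β^2 ≥ 4/(4+12) = 1/4.
Hence β ≥ (1/4)^(1/2) ≈ 0.500.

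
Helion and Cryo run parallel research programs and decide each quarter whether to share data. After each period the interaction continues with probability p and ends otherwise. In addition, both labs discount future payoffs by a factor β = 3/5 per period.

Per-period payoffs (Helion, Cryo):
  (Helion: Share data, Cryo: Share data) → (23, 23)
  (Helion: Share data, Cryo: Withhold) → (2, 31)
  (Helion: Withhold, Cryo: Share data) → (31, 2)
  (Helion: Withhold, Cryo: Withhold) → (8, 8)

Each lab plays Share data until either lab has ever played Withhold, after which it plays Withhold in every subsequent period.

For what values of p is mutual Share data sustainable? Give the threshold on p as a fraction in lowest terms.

40/69

With continuation probability p and discount β, the effective per-period discount factor is βp.
Grim-trigger IC: βp ≥ (31−23)/(31−8) = 8/23.
So p ≥ (8/23)/(3/5) = 40/69.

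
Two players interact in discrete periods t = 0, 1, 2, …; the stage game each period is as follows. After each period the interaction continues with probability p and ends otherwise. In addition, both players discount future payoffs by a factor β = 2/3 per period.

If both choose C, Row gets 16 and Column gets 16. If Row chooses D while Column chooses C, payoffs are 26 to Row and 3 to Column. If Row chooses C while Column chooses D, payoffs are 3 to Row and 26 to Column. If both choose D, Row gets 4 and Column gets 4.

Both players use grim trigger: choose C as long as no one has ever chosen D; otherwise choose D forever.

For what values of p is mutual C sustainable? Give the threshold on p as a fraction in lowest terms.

Expected continuation weight on next period's payoff is β·p = 2/3·p, which plays the role of the discount factor.
Cooperation requires 2/3·p ≥ (26−16)/(26−4) = 5/11, hence p ≥ 15/22.

15/22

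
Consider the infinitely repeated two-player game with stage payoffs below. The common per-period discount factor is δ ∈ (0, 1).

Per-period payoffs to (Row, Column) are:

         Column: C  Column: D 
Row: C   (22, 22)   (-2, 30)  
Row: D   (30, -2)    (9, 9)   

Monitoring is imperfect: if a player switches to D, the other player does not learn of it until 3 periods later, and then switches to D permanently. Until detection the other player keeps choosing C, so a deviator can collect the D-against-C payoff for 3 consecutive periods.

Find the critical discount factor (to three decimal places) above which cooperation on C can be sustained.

A deviator earns 30 for 3 periods, then 9 forever; cooperating earns 22 forever. Multiplying the IC by (1−δ):
22 ≥ 30(1−δ^3) + 9δ^3, so 21·δ^3 ≥ 8 and δ^3 ≥ 8/21.
δ ≥ (8/21)^(1/3) ≈ 0.725.

0.725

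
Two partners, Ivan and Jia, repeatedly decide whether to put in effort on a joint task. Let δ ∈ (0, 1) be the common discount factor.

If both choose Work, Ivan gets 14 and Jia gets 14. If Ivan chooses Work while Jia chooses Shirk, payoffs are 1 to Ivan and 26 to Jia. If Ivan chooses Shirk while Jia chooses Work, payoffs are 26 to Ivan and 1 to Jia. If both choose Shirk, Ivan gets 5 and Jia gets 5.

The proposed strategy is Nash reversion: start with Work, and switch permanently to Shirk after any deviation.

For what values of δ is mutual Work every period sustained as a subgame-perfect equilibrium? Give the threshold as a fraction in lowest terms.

4/7

Under grim trigger the critical discount factor is (T−C)/(T−P) with T = 26, C = 14, P = 5.
δ* = (26−14)/(26−5) = 12/21 = 4/7.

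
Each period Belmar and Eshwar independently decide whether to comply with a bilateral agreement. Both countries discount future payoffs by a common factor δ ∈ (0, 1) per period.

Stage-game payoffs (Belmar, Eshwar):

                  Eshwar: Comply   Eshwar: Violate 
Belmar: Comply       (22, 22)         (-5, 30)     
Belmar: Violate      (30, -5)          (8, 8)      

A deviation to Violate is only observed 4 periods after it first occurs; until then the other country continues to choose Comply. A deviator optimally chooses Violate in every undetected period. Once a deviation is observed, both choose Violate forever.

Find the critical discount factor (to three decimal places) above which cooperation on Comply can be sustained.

Deviating for the 4 undetected periods gains 30−22 = 8 per period over cooperation, then loses 22−8 = 14 per period forever once punishment starts.
Gain: 8(1 + δ + … + δ^3); loss: 14·δ^4/(1−δ).
No profitable deviation ⇔ 8(1−δ^4) ≤ 14·δ^4, i.e. δ^4 ≥ 8/(8+14) = 4/11.
Hence δ ≥ (4/11)^(1/4) ≈ 0.777.

0.777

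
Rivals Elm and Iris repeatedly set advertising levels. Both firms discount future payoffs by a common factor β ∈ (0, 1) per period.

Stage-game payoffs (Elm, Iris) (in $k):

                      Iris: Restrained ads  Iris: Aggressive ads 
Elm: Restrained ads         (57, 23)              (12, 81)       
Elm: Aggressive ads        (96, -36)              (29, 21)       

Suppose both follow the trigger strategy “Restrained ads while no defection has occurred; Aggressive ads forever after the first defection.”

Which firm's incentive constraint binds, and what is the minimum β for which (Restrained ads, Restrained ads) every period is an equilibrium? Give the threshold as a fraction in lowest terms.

Iris; β ≥ 29/30

Elm: cooperation gives 57 each period; deviation gives 96 once then 29 forever.
  57/(1−β) ≥ 96 + 29β/(1−β) ⇒ β ≥ 39/67.
Iris: cooperation gives 23 each period; deviation gives 81 once then 21 forever.
  β ≥ 58/60 = 29/30.
Both must hold, so the binding constraint is Iris's: β ≥ 29/30.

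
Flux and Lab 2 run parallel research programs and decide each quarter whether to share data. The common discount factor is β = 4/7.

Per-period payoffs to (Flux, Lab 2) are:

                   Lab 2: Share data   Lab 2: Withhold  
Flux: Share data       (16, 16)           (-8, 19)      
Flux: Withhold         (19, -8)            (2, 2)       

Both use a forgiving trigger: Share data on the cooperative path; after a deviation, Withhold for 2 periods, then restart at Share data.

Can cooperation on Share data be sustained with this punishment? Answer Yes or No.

Comparing payoff streams over the 3 periods until play realigns: cooperate → 16(1+β+…+β^2); deviate → 19 + 2(β+…+β^2).
Cooperation is sustained iff (16−2)(β+…+β^2) ≥ 19−16.
β+…+β^2 = 4/7·(1−(4/7)^2)/(1−4/7) = 0.8980, and (19−16)/(16−2) = 0.2143.
0.8980 ≥ 0.2143, so cooperation is sustainable.

Yes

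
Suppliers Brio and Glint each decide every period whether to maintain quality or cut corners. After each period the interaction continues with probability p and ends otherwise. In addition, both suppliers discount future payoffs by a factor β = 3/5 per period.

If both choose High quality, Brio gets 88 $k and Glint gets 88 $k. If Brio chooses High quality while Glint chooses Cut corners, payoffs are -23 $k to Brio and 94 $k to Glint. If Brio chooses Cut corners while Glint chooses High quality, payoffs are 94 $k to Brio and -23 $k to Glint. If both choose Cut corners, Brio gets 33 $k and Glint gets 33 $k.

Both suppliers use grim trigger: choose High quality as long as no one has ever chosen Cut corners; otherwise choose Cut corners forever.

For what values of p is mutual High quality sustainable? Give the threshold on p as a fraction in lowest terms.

With continuation probability p and discount β, the effective per-period discount factor is βp.
Grim-trigger IC: βp ≥ (94−88)/(94−33) = 6/61.
So p ≥ (6/61)/(3/5) = 10/61.

10/61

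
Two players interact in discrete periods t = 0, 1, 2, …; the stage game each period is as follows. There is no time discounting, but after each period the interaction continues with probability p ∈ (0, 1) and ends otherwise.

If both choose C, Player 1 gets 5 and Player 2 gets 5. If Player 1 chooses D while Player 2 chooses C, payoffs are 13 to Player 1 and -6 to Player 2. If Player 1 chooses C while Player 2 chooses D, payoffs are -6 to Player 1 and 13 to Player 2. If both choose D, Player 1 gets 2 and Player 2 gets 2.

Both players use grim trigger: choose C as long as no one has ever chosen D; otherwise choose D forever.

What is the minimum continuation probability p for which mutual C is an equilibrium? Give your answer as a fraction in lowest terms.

With no time discounting, the continuation probability p plays the role of the discount factor.
Grim-trigger IC: 5/(1−p) ≥ 13 + 2p/(1−p) ⇒ p ≥ (13−5)/(13−2) = 8/11.

8/11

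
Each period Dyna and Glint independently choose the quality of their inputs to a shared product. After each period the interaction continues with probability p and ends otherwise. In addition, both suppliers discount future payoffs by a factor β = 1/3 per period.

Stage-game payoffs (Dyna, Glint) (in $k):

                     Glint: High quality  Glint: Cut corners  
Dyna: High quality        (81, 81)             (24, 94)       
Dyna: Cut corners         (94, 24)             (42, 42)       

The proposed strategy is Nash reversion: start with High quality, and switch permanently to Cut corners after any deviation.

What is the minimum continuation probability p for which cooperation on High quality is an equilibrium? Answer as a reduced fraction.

With continuation probability p and discount β, the effective per-period discount factor is βp.
Grim-trigger IC: βp ≥ (94−81)/(94−42) = 1/4.
So p ≥ (1/4)/(1/3) = 3/4.

3/4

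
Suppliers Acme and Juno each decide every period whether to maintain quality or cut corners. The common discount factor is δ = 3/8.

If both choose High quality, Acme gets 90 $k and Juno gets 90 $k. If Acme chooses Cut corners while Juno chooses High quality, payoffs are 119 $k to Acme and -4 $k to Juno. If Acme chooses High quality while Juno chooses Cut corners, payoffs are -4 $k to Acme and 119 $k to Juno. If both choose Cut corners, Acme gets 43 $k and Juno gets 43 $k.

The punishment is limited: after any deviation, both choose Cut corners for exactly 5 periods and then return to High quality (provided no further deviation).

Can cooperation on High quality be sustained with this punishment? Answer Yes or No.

No

IC: δ+…+δ^5 ≥ (119−90)/(90−43) = 29/47.
At δ = 3/8: partial sum = 0.5956 < 0.6170. Cooperation not sustainable.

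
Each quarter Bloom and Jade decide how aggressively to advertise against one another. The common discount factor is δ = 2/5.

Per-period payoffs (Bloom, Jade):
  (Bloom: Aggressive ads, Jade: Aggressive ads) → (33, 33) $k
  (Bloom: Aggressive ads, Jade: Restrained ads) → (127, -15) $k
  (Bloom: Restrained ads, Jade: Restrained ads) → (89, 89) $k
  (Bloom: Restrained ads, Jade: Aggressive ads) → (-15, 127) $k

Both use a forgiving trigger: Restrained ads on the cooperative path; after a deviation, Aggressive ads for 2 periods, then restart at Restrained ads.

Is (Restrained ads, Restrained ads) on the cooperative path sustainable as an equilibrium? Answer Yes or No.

No

IC: δ+…+δ^2 ≥ (127−89)/(89−33) = 19/28.
At δ = 2/5: partial sum = 0.5600 < 0.6786. Cooperation not sustainable.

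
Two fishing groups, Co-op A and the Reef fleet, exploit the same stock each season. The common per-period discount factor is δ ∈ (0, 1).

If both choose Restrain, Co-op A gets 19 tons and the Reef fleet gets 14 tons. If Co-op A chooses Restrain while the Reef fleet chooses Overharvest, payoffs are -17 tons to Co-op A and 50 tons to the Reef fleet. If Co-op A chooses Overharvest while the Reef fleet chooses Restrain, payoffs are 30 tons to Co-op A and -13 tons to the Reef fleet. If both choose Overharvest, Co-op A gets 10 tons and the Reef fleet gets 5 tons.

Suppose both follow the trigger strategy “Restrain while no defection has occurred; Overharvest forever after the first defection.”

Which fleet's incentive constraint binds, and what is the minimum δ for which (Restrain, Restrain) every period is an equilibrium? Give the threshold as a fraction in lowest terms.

Co-op A: cooperation gives 19 each period; deviation gives 30 once then 10 forever.
  19/(1−δ) ≥ 30 + 10δ/(1−δ) ⇒ δ ≥ 11/20.
the Reef fleet: cooperation gives 14 each period; deviation gives 50 once then 5 forever.
  δ ≥ 36/45 = 4/5.
Both must hold, so the binding constraint is the Reef fleet's: δ ≥ 4/5.

the Reef fleet; δ ≥ 4/5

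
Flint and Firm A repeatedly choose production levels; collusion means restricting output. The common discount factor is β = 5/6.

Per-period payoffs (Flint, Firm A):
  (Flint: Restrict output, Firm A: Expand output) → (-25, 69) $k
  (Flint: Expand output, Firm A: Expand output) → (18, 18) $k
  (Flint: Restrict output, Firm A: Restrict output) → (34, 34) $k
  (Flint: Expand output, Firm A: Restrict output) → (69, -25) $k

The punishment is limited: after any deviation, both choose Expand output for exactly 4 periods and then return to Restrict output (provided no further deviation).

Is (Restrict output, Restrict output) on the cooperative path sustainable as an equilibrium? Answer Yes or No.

A one-shot deviation gives 69 now, then 18 for 4 periods, then back to 34.
Gain from deviating: (69−34) today; loss: (34−18) in each of the next 4 periods.
No-deviation condition: (34−18)(β+…+β^4) ≥ 69−34, i.e. β+…+β^4 ≥ 35/16.
At β = 5/6: β+…+β^4 = 2.5887 ≥ 2.1875.
So cooperation is sustainable.

Yes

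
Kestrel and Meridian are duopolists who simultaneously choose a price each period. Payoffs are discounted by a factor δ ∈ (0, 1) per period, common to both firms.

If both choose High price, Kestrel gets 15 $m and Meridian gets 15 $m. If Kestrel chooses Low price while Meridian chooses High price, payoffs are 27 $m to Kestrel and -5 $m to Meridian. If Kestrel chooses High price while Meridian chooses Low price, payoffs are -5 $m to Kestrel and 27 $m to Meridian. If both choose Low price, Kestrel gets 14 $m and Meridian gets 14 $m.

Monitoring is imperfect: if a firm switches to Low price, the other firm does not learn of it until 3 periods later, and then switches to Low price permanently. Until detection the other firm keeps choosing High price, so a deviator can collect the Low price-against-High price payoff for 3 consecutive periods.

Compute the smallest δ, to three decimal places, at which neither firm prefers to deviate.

0.974

The best deviation is to choose Low price for all 3 undetected periods, earning 27 each, then 14 forever once detected.
Deviation value: 27(1−δ^3)/(1−δ) + 14δ^3/(1−δ); cooperation value: 15/(1−δ).
IC: 15 ≥ 27(1−δ^3) + 14δ^3 = 27 − 13δ^3.
So δ^3 ≥ 12/13, giving δ ≥ (12/13)^(1/3) ≈ 0.974.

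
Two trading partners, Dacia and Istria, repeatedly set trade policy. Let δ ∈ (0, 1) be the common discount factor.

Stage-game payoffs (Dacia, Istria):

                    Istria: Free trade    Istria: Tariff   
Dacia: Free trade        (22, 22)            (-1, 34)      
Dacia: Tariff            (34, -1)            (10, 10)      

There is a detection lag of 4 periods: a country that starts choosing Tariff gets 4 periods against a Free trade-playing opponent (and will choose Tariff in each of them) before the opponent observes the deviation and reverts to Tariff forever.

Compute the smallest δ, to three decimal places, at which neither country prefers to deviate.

The best deviation is to choose Tariff for all 4 undetected periods, earning 34 each, then 10 forever once detected.
Deviation value: 34(1−δ^4)/(1−δ) + 10δ^4/(1−δ); cooperation value: 22/(1−δ).
IC: 22 ≥ 34(1−δ^4) + 10δ^4 = 34 − 24δ^4.
So δ^4 ≥ 12/24 = 1/2, giving δ ≥ (1/2)^(1/4) ≈ 0.841.

0.841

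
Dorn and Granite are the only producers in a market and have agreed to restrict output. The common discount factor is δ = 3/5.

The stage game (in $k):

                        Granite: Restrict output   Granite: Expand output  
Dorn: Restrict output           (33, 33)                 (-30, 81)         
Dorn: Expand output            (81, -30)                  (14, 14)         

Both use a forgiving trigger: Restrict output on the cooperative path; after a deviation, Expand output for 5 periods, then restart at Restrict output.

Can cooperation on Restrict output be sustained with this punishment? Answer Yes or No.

No

A one-shot deviation gives 81 now, then 14 for 5 periods, then back to 33.
Gain from deviating: (81−33) today; loss: (33−14) in each of the next 5 periods.
No-deviation condition: (33−14)(δ+…+δ^5) ≥ 81−33, i.e. δ+…+δ^5 ≥ 48/19.
At δ = 3/5: δ+…+δ^5 = 1.3834 < 2.5263.
So cooperation is not sustainable.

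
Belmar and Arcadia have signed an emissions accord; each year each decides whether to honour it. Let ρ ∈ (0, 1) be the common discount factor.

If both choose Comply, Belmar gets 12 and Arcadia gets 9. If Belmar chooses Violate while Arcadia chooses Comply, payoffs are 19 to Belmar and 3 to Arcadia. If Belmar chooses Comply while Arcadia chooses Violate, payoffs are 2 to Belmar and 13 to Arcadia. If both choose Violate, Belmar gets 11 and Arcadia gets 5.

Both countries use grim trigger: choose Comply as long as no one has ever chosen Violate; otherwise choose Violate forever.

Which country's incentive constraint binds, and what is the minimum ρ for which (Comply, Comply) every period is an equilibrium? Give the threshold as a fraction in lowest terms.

Belmar; ρ ≥ 7/8

Belmar's threshold: (19−12)/(19−11) = 7/8.
Arcadia's threshold: (13−9)/(13−5) = 1/2.
7/8 > 1/2, so Belmar binds and ρ* = 7/8.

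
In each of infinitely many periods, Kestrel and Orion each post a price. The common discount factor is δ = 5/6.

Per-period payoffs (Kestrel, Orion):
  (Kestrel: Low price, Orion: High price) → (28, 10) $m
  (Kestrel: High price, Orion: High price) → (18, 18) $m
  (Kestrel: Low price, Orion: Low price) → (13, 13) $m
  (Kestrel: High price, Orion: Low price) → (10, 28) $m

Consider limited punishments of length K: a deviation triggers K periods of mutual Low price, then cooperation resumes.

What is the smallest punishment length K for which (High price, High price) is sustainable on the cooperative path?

3

IC: δ(1−δ^K)/(1−δ) ≥ (28−18)/(18−13) = 2.
With δ = 5/6: need 1 − δ^K ≥ 2·(1−5/6)/(5/6), i.e. δ^K ≤ 0.6000.
Since (5/6)^2 = 0.6944 and (5/6)^3 = 0.5787, the smallest such K is 3.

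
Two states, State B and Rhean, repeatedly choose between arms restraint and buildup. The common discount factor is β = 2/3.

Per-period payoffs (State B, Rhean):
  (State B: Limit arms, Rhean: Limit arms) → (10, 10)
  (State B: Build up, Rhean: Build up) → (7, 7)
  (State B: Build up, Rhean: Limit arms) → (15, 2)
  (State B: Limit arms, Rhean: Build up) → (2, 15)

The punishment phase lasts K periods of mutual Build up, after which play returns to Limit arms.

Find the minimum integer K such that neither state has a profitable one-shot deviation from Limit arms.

No profitable deviation requires (10−7)(β+…+β^K) ≥ 15−10, i.e. β+…+β^K ≥ 5/3 ≈ 1.6667.
With β = 2/3, the partial sums are K=1: 0.6667, K=2: 1.1111, K=3: 1.4074, K=4: 1.6049, K=5: 1.7366.
K = 5 is the first length at which the sum reaches 1.6667.

5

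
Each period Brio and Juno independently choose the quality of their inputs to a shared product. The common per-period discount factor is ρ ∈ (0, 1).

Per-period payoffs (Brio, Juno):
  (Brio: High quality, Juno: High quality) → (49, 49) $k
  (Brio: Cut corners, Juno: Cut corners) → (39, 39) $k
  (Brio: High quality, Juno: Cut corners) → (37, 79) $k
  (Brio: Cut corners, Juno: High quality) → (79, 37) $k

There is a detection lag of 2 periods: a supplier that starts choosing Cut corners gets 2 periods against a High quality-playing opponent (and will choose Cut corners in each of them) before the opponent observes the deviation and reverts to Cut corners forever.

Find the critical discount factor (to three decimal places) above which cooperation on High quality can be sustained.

0.866

Deviating for the 2 undetected periods gains 79−49 = 30 per period over cooperation, then loses 49−39 = 10 per period forever once punishment starts.
Gain: 30(1 + ρ + … + ρ^1); loss: 10·ρ^2/(1−ρ).
No profitable deviation ⇔ 30(1−ρ^2) ≤ 10·ρ^2, i.e. ρ^2 ≥ 30/(30+10) = 3/4.
Hence ρ ≥ (3/4)^(1/2) ≈ 0.866.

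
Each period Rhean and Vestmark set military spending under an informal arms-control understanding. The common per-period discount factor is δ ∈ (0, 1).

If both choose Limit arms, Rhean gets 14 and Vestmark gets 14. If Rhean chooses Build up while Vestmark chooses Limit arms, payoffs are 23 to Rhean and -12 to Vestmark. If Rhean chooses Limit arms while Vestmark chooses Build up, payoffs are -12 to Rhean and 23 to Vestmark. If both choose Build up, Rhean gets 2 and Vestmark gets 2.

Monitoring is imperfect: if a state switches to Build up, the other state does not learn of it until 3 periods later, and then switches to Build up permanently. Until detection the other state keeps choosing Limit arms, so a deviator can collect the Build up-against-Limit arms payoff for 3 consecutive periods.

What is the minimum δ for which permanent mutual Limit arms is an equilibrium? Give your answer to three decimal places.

0.754

Deviating for the 3 undetected periods gains 23−14 = 9 per period over cooperation, then loses 14−2 = 12 per period forever once punishment starts.
Gain: 9(1 + δ + … + δ^2); loss: 12·δ^3/(1−δ).
No profitable deviation ⇔ 9(1−δ^3) ≤ 12·δ^3, i.e. δ^3 ≥ 9/(9+12) = 3/7.
Hence δ ≥ (3/7)^(1/3) ≈ 0.754.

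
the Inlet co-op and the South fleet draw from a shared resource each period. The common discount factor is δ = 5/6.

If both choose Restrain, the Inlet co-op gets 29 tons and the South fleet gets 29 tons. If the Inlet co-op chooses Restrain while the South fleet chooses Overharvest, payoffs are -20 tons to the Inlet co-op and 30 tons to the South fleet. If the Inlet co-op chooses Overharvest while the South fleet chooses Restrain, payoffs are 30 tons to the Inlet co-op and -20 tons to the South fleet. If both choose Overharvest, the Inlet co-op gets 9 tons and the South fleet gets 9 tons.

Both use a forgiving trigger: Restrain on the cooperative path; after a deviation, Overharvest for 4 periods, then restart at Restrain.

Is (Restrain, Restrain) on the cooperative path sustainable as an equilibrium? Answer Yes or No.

IC: δ+…+δ^4 ≥ (30−29)/(29−9) = 1/20.
At δ = 5/6: partial sum = 2.5887 ≥ 0.0500. Cooperation sustainable.

Yes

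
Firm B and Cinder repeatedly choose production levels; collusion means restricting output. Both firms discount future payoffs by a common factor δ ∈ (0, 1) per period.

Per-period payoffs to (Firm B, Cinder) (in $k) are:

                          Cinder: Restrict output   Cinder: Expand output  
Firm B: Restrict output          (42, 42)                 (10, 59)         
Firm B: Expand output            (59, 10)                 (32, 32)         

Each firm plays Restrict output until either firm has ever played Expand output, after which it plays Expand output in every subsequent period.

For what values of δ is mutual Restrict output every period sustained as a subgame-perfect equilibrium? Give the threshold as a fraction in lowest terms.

17/27

Under grim trigger the critical discount factor is (T−C)/(T−P) with T = 59, C = 42, P = 32.
δ* = (59−42)/(59−32) = 17/27.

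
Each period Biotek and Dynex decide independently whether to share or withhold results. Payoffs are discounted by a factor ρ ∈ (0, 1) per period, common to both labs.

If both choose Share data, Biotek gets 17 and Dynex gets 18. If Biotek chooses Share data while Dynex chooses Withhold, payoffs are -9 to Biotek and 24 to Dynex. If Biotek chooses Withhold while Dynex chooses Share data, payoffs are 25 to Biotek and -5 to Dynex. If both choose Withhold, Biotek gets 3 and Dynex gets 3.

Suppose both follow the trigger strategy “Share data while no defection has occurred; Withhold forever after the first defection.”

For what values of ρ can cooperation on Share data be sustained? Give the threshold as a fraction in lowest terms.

4/11

Biotek's threshold: (25−17)/(25−3) = 4/11.
Dynex's threshold: (24−18)/(24−3) = 2/7.
4/11 > 2/7, so Biotek binds and ρ* = 4/11.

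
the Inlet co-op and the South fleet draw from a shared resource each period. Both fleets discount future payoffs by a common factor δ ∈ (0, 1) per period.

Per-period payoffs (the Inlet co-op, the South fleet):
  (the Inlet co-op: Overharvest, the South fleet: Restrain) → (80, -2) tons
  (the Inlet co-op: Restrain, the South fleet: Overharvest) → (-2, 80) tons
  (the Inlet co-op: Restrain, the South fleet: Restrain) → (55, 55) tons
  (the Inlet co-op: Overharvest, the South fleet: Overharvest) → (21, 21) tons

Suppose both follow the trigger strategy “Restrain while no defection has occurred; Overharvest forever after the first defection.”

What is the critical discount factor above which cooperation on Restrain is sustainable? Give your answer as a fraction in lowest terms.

25/59

55/(1−δ) ≥ 80 + 21δ/(1−δ)
55 ≥ 80 − 59δ
δ ≥ 25/59.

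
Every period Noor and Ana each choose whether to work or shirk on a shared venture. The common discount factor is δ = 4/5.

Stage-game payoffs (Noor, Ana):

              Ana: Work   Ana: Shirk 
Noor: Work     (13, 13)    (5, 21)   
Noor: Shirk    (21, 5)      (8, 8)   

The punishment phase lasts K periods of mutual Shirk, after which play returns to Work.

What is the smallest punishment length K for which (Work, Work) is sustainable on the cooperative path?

3

Need Σ_{k=1}^{K} δ^k ≥ (21−13)/(13−8) = 1.6000 at δ = 4/5.
At K = 2 the sum is 1.4400 < 1.6000; at K = 3 it is 1.9520 ≥ 1.6000.
So the minimum punishment length is K = 3.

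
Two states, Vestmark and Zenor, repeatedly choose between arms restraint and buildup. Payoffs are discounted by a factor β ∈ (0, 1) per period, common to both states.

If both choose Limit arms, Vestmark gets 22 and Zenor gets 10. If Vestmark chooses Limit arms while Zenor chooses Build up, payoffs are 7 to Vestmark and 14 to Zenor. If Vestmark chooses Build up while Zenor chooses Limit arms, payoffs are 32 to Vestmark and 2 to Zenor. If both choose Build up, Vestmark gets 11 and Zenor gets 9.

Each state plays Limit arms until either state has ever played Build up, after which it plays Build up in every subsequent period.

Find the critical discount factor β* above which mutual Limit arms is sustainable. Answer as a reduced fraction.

4/5

Vestmark: cooperation gives 22 each period; deviation gives 32 once then 11 forever.
  22/(1−β) ≥ 32 + 11β/(1−β) ⇒ β ≥ 10/21.
Zenor: cooperation gives 10 each period; deviation gives 14 once then 9 forever.
  β ≥ 4/5.
Both must hold, so the binding constraint is Zenor's: β ≥ 4/5.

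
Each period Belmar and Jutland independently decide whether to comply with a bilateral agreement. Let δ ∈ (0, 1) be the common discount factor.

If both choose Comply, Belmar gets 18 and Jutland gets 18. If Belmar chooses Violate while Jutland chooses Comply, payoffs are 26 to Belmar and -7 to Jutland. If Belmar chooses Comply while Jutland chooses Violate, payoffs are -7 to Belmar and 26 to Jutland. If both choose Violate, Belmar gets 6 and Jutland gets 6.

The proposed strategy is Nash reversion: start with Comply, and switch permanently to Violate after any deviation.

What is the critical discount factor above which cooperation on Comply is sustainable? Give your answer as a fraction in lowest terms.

18/(1−δ) ≥ 26 + 6δ/(1−δ)
18 ≥ 26 − 20δ
δ ≥ 8/20 = 2/5.

2/5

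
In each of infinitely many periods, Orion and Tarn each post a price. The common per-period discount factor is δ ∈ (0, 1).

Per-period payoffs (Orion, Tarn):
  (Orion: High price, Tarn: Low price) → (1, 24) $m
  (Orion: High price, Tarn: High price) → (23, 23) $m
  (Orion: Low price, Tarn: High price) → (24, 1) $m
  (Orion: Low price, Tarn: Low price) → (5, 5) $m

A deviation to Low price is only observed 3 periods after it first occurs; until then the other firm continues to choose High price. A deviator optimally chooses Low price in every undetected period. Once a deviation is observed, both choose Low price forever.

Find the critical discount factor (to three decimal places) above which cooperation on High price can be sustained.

Deviating for the 3 undetected periods gains 24−23 = 1 per period over cooperation, then loses 23−5 = 18 per period forever once punishment starts.
Gain: 1(1 + δ + … + δ^2); loss: 18·δ^3/(1−δ).
No profitable deviation ⇔ 1(1−δ^3) ≤ 18·δ^3, i.e. δ^3 ≥ 1/(1+18) = 1/19.
Hence δ ≥ (1/19)^(1/3) ≈ 0.375.

0.375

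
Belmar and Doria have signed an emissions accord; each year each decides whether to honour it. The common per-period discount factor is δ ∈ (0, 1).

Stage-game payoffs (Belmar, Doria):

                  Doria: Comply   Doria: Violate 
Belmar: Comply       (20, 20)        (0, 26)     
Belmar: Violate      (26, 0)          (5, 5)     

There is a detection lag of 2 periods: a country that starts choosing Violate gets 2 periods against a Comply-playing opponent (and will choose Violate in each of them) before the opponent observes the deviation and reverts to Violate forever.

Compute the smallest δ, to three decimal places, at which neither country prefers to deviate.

Deviating for the 2 undetected periods gains 26−20 = 6 per period over cooperation, then loses 20−5 = 15 per period forever once punishment starts.
Gain: 6(1 + δ + … + δ^1); loss: 15·δ^2/(1−δ).
No profitable deviation ⇔ 6(1−δ^2) ≤ 15·δ^2, i.e. δ^2 ≥ 6/(6+15) = 2/7.
Hence δ ≥ (2/7)^(1/2) ≈ 0.535.

0.535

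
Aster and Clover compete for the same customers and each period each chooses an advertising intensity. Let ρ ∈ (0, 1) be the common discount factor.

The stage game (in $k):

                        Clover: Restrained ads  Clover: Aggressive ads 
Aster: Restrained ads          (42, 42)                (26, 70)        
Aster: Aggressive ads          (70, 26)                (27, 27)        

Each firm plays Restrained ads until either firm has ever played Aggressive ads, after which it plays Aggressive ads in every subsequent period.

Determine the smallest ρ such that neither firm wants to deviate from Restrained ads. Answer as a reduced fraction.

28/43

One-period gain from deviating is 70 − 42 = 28. The loss is 42 − 27 = 15 in every subsequent period, with present value 15·ρ/(1−ρ).
Deviation is unprofitable when 15·ρ/(1−ρ) ≥ 28, i.e. ρ/(1−ρ) ≥ 28/15.
Equivalently ρ ≥ 28/(28+15) = 28/43.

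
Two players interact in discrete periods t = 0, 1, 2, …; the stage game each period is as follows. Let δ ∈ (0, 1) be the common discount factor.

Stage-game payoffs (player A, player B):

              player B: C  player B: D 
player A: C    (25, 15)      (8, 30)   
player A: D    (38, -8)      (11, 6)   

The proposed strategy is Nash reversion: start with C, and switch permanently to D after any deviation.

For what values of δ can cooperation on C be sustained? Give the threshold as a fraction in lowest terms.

player A: cooperation gives 25 each period; deviation gives 38 once then 11 forever.
  25/(1−δ) ≥ 38 + 11δ/(1−δ) ⇒ δ ≥ 13/27.
player B: cooperation gives 15 each period; deviation gives 30 once then 6 forever.
  δ ≥ 15/24 = 5/8.
Both must hold, so the binding constraint is player B's: δ ≥ 5/8.

5/8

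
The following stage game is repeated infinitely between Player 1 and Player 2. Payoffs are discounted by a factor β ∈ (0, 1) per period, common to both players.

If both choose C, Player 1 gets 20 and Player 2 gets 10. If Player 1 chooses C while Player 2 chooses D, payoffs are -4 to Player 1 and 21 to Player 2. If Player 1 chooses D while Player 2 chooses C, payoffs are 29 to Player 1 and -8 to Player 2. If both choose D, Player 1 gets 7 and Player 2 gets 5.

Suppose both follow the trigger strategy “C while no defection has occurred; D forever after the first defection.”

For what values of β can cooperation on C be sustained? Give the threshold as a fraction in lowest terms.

For Player 1: deviation gain 29−20 = 9, per-period punishment loss 20−7 = 13. IC gives β ≥ 9/22.
For Player 2: gain 11, loss 5 per period, so β ≥ 11/16.
The tighter constraint is Player 2's, so cooperation needs β ≥ 11/16.

11/16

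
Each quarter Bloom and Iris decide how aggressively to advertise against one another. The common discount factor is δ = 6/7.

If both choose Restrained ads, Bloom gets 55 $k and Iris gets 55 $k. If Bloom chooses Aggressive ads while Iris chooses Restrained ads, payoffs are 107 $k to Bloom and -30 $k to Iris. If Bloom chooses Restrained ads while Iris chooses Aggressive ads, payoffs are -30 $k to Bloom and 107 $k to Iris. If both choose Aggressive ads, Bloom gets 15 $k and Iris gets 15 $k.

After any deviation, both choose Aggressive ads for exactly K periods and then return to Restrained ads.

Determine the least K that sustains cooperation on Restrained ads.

Need Σ_{k=1}^{K} δ^k ≥ (107−55)/(55−15) = 1.3000 at δ = 6/7.
At K = 1 the sum is 0.8571 < 1.3000; at K = 2 it is 1.5918 ≥ 1.3000.
So the minimum punishment length is K = 2.

2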